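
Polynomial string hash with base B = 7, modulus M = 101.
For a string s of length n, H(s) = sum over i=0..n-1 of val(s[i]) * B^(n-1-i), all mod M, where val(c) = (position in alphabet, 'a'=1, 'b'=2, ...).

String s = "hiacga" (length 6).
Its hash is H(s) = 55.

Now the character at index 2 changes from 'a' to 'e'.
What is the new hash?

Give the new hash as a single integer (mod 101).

val('a') = 1, val('e') = 5
Position k = 2, exponent = n-1-k = 3
B^3 mod M = 7^3 mod 101 = 40
Delta = (5 - 1) * 40 mod 101 = 59
New hash = (55 + 59) mod 101 = 13

Answer: 13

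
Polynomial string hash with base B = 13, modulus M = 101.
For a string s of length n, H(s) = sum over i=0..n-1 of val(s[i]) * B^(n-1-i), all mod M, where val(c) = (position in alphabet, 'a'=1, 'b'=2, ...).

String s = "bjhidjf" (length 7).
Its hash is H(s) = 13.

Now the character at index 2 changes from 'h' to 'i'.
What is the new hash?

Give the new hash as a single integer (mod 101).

val('h') = 8, val('i') = 9
Position k = 2, exponent = n-1-k = 4
B^4 mod M = 13^4 mod 101 = 79
Delta = (9 - 8) * 79 mod 101 = 79
New hash = (13 + 79) mod 101 = 92

Answer: 92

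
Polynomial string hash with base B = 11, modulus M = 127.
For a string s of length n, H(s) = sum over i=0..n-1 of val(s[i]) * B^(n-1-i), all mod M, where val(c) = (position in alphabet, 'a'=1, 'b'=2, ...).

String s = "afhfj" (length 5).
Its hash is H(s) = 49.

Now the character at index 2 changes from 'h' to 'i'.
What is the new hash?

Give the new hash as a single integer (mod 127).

Answer: 43

Derivation:
val('h') = 8, val('i') = 9
Position k = 2, exponent = n-1-k = 2
B^2 mod M = 11^2 mod 127 = 121
Delta = (9 - 8) * 121 mod 127 = 121
New hash = (49 + 121) mod 127 = 43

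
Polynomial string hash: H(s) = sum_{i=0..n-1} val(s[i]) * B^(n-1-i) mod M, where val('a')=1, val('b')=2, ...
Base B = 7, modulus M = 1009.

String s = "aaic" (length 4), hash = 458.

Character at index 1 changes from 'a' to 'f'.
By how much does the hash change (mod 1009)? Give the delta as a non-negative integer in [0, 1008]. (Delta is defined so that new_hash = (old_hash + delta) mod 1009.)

Answer: 245

Derivation:
Delta formula: (val(new) - val(old)) * B^(n-1-k) mod M
  val('f') - val('a') = 6 - 1 = 5
  B^(n-1-k) = 7^2 mod 1009 = 49
  Delta = 5 * 49 mod 1009 = 245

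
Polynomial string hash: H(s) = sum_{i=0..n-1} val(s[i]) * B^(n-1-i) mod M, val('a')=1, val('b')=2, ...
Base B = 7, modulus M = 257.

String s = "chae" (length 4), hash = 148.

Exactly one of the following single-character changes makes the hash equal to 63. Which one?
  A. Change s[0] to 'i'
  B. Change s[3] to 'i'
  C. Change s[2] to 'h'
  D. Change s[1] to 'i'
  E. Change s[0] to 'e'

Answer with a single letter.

Option A: s[0]='c'->'i', delta=(9-3)*7^3 mod 257 = 2, hash=148+2 mod 257 = 150
Option B: s[3]='e'->'i', delta=(9-5)*7^0 mod 257 = 4, hash=148+4 mod 257 = 152
Option C: s[2]='a'->'h', delta=(8-1)*7^1 mod 257 = 49, hash=148+49 mod 257 = 197
Option D: s[1]='h'->'i', delta=(9-8)*7^2 mod 257 = 49, hash=148+49 mod 257 = 197
Option E: s[0]='c'->'e', delta=(5-3)*7^3 mod 257 = 172, hash=148+172 mod 257 = 63 <-- target

Answer: E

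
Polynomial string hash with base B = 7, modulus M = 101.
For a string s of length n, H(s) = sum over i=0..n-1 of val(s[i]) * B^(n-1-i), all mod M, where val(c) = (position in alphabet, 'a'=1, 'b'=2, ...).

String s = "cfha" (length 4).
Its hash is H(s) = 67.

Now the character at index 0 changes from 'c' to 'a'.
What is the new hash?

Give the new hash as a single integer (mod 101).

Answer: 88

Derivation:
val('c') = 3, val('a') = 1
Position k = 0, exponent = n-1-k = 3
B^3 mod M = 7^3 mod 101 = 40
Delta = (1 - 3) * 40 mod 101 = 21
New hash = (67 + 21) mod 101 = 88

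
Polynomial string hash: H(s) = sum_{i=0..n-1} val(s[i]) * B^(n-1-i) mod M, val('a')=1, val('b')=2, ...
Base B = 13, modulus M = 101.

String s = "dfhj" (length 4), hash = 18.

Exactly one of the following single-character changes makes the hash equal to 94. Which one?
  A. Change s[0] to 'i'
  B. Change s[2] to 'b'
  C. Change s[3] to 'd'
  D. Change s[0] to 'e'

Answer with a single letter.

Answer: D

Derivation:
Option A: s[0]='d'->'i', delta=(9-4)*13^3 mod 101 = 77, hash=18+77 mod 101 = 95
Option B: s[2]='h'->'b', delta=(2-8)*13^1 mod 101 = 23, hash=18+23 mod 101 = 41
Option C: s[3]='j'->'d', delta=(4-10)*13^0 mod 101 = 95, hash=18+95 mod 101 = 12
Option D: s[0]='d'->'e', delta=(5-4)*13^3 mod 101 = 76, hash=18+76 mod 101 = 94 <-- target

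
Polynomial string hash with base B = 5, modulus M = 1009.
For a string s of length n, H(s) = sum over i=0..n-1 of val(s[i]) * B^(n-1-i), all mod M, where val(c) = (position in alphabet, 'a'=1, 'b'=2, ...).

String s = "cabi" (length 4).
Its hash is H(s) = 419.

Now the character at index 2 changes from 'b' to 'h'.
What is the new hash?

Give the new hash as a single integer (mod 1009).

val('b') = 2, val('h') = 8
Position k = 2, exponent = n-1-k = 1
B^1 mod M = 5^1 mod 1009 = 5
Delta = (8 - 2) * 5 mod 1009 = 30
New hash = (419 + 30) mod 1009 = 449

Answer: 449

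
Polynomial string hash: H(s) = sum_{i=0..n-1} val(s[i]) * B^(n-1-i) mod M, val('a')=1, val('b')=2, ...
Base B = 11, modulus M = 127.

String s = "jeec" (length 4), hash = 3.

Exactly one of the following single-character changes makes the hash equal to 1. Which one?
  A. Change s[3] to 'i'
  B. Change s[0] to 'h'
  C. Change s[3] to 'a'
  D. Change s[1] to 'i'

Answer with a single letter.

Option A: s[3]='c'->'i', delta=(9-3)*11^0 mod 127 = 6, hash=3+6 mod 127 = 9
Option B: s[0]='j'->'h', delta=(8-10)*11^3 mod 127 = 5, hash=3+5 mod 127 = 8
Option C: s[3]='c'->'a', delta=(1-3)*11^0 mod 127 = 125, hash=3+125 mod 127 = 1 <-- target
Option D: s[1]='e'->'i', delta=(9-5)*11^2 mod 127 = 103, hash=3+103 mod 127 = 106

Answer: C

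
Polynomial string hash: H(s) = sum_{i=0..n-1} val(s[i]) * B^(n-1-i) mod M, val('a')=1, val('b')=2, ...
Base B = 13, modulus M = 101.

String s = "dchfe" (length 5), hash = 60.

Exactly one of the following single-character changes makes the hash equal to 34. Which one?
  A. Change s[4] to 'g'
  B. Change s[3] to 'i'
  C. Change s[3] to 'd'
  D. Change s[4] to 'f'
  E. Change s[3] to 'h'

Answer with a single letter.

Option A: s[4]='e'->'g', delta=(7-5)*13^0 mod 101 = 2, hash=60+2 mod 101 = 62
Option B: s[3]='f'->'i', delta=(9-6)*13^1 mod 101 = 39, hash=60+39 mod 101 = 99
Option C: s[3]='f'->'d', delta=(4-6)*13^1 mod 101 = 75, hash=60+75 mod 101 = 34 <-- target
Option D: s[4]='e'->'f', delta=(6-5)*13^0 mod 101 = 1, hash=60+1 mod 101 = 61
Option E: s[3]='f'->'h', delta=(8-6)*13^1 mod 101 = 26, hash=60+26 mod 101 = 86

Answer: C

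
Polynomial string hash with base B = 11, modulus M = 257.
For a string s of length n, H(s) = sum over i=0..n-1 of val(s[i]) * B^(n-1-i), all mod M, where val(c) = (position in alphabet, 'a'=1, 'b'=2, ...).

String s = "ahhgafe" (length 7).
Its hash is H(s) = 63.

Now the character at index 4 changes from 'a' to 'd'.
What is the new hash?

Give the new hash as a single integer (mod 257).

Answer: 169

Derivation:
val('a') = 1, val('d') = 4
Position k = 4, exponent = n-1-k = 2
B^2 mod M = 11^2 mod 257 = 121
Delta = (4 - 1) * 121 mod 257 = 106
New hash = (63 + 106) mod 257 = 169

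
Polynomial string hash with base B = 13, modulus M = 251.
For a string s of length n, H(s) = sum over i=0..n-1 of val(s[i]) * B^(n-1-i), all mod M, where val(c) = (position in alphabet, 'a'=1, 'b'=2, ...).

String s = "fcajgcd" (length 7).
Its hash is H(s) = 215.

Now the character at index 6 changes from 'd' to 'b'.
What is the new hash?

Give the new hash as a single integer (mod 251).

Answer: 213

Derivation:
val('d') = 4, val('b') = 2
Position k = 6, exponent = n-1-k = 0
B^0 mod M = 13^0 mod 251 = 1
Delta = (2 - 4) * 1 mod 251 = 249
New hash = (215 + 249) mod 251 = 213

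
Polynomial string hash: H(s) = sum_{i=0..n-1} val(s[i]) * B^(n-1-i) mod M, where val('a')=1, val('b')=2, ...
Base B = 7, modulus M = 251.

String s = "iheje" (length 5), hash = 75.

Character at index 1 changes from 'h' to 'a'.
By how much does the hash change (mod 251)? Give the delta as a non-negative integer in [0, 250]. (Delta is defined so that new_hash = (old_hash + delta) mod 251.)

Answer: 109

Derivation:
Delta formula: (val(new) - val(old)) * B^(n-1-k) mod M
  val('a') - val('h') = 1 - 8 = -7
  B^(n-1-k) = 7^3 mod 251 = 92
  Delta = -7 * 92 mod 251 = 109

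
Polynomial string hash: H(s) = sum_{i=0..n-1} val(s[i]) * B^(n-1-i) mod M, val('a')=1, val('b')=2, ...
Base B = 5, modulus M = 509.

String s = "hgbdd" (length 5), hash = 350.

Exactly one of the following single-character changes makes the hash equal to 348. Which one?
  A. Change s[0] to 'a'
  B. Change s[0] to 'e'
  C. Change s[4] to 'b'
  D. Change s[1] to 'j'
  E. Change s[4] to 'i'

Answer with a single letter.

Option A: s[0]='h'->'a', delta=(1-8)*5^4 mod 509 = 206, hash=350+206 mod 509 = 47
Option B: s[0]='h'->'e', delta=(5-8)*5^4 mod 509 = 161, hash=350+161 mod 509 = 2
Option C: s[4]='d'->'b', delta=(2-4)*5^0 mod 509 = 507, hash=350+507 mod 509 = 348 <-- target
Option D: s[1]='g'->'j', delta=(10-7)*5^3 mod 509 = 375, hash=350+375 mod 509 = 216
Option E: s[4]='d'->'i', delta=(9-4)*5^0 mod 509 = 5, hash=350+5 mod 509 = 355

Answer: C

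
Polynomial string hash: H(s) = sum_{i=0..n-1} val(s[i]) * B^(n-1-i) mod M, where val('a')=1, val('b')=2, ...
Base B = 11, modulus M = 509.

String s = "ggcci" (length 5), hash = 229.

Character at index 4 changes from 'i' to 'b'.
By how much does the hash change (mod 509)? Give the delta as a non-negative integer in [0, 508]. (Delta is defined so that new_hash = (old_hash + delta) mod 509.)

Answer: 502

Derivation:
Delta formula: (val(new) - val(old)) * B^(n-1-k) mod M
  val('b') - val('i') = 2 - 9 = -7
  B^(n-1-k) = 11^0 mod 509 = 1
  Delta = -7 * 1 mod 509 = 502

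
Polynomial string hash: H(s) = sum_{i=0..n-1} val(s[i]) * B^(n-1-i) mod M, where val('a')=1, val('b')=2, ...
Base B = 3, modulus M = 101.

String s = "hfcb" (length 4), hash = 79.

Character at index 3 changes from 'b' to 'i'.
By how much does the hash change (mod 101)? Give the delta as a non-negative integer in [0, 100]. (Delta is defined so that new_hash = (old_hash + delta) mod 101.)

Delta formula: (val(new) - val(old)) * B^(n-1-k) mod M
  val('i') - val('b') = 9 - 2 = 7
  B^(n-1-k) = 3^0 mod 101 = 1
  Delta = 7 * 1 mod 101 = 7

Answer: 7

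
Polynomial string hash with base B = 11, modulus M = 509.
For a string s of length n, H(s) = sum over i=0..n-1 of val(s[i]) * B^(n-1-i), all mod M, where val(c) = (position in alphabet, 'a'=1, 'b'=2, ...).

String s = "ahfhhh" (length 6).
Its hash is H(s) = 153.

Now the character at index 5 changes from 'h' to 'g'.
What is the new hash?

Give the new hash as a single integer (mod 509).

Answer: 152

Derivation:
val('h') = 8, val('g') = 7
Position k = 5, exponent = n-1-k = 0
B^0 mod M = 11^0 mod 509 = 1
Delta = (7 - 8) * 1 mod 509 = 508
New hash = (153 + 508) mod 509 = 152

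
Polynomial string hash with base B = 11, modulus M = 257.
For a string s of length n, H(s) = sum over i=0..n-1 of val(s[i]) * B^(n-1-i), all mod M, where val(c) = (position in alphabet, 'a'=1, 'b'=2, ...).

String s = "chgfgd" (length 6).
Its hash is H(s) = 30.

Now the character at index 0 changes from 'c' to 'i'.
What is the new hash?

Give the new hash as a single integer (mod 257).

Answer: 16

Derivation:
val('c') = 3, val('i') = 9
Position k = 0, exponent = n-1-k = 5
B^5 mod M = 11^5 mod 257 = 169
Delta = (9 - 3) * 169 mod 257 = 243
New hash = (30 + 243) mod 257 = 16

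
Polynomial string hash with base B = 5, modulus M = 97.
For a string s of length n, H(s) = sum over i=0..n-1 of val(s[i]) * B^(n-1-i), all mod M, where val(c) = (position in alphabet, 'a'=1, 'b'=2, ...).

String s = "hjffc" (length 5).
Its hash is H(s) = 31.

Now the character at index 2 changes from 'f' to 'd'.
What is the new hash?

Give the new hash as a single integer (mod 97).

val('f') = 6, val('d') = 4
Position k = 2, exponent = n-1-k = 2
B^2 mod M = 5^2 mod 97 = 25
Delta = (4 - 6) * 25 mod 97 = 47
New hash = (31 + 47) mod 97 = 78

Answer: 78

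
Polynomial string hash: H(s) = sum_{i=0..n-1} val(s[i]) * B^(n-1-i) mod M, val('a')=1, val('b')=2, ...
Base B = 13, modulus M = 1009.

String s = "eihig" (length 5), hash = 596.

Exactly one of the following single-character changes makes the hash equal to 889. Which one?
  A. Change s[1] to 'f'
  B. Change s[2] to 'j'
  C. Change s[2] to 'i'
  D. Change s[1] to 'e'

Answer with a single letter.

Option A: s[1]='i'->'f', delta=(6-9)*13^3 mod 1009 = 472, hash=596+472 mod 1009 = 59
Option B: s[2]='h'->'j', delta=(10-8)*13^2 mod 1009 = 338, hash=596+338 mod 1009 = 934
Option C: s[2]='h'->'i', delta=(9-8)*13^2 mod 1009 = 169, hash=596+169 mod 1009 = 765
Option D: s[1]='i'->'e', delta=(5-9)*13^3 mod 1009 = 293, hash=596+293 mod 1009 = 889 <-- target

Answer: D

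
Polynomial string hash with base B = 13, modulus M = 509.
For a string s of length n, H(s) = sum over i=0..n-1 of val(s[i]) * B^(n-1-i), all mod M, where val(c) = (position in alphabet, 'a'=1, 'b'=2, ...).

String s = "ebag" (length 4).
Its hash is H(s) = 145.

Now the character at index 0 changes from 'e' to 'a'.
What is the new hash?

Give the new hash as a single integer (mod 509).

Answer: 10

Derivation:
val('e') = 5, val('a') = 1
Position k = 0, exponent = n-1-k = 3
B^3 mod M = 13^3 mod 509 = 161
Delta = (1 - 5) * 161 mod 509 = 374
New hash = (145 + 374) mod 509 = 10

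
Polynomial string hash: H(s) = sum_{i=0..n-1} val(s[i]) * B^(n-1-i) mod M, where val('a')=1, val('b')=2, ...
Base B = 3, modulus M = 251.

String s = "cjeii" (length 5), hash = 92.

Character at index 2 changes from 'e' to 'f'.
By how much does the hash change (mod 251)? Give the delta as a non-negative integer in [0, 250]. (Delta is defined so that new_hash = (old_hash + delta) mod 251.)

Answer: 9

Derivation:
Delta formula: (val(new) - val(old)) * B^(n-1-k) mod M
  val('f') - val('e') = 6 - 5 = 1
  B^(n-1-k) = 3^2 mod 251 = 9
  Delta = 1 * 9 mod 251 = 9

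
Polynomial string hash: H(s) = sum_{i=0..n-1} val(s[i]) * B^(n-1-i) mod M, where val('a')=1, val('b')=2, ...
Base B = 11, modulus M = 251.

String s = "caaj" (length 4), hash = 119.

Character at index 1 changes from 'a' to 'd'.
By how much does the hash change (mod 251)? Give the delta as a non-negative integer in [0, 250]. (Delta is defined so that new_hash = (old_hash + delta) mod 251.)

Delta formula: (val(new) - val(old)) * B^(n-1-k) mod M
  val('d') - val('a') = 4 - 1 = 3
  B^(n-1-k) = 11^2 mod 251 = 121
  Delta = 3 * 121 mod 251 = 112

Answer: 112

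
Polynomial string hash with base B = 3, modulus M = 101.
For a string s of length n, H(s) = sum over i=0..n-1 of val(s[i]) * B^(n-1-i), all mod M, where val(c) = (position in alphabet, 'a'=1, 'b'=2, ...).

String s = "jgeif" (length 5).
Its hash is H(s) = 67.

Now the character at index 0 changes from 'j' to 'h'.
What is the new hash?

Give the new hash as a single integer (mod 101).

Answer: 6

Derivation:
val('j') = 10, val('h') = 8
Position k = 0, exponent = n-1-k = 4
B^4 mod M = 3^4 mod 101 = 81
Delta = (8 - 10) * 81 mod 101 = 40
New hash = (67 + 40) mod 101 = 6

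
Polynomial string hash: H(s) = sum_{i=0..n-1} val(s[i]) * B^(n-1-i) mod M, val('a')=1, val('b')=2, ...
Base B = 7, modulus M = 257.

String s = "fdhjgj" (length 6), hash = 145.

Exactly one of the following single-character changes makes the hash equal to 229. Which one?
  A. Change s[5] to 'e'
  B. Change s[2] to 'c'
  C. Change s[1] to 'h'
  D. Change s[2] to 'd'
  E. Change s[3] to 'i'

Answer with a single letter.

Option A: s[5]='j'->'e', delta=(5-10)*7^0 mod 257 = 252, hash=145+252 mod 257 = 140
Option B: s[2]='h'->'c', delta=(3-8)*7^3 mod 257 = 84, hash=145+84 mod 257 = 229 <-- target
Option C: s[1]='d'->'h', delta=(8-4)*7^4 mod 257 = 95, hash=145+95 mod 257 = 240
Option D: s[2]='h'->'d', delta=(4-8)*7^3 mod 257 = 170, hash=145+170 mod 257 = 58
Option E: s[3]='j'->'i', delta=(9-10)*7^2 mod 257 = 208, hash=145+208 mod 257 = 96

Answer: B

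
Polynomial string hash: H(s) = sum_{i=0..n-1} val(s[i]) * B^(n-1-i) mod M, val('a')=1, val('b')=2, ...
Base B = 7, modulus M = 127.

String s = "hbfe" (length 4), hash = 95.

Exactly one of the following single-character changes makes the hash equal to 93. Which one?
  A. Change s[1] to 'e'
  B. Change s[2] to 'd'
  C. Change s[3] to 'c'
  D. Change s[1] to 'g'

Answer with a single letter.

Answer: C

Derivation:
Option A: s[1]='b'->'e', delta=(5-2)*7^2 mod 127 = 20, hash=95+20 mod 127 = 115
Option B: s[2]='f'->'d', delta=(4-6)*7^1 mod 127 = 113, hash=95+113 mod 127 = 81
Option C: s[3]='e'->'c', delta=(3-5)*7^0 mod 127 = 125, hash=95+125 mod 127 = 93 <-- target
Option D: s[1]='b'->'g', delta=(7-2)*7^2 mod 127 = 118, hash=95+118 mod 127 = 86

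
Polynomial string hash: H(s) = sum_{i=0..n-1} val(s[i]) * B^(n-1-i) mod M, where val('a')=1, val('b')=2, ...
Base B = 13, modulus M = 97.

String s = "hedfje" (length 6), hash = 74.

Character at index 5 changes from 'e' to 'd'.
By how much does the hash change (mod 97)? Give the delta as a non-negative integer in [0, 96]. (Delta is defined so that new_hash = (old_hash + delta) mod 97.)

Delta formula: (val(new) - val(old)) * B^(n-1-k) mod M
  val('d') - val('e') = 4 - 5 = -1
  B^(n-1-k) = 13^0 mod 97 = 1
  Delta = -1 * 1 mod 97 = 96

Answer: 96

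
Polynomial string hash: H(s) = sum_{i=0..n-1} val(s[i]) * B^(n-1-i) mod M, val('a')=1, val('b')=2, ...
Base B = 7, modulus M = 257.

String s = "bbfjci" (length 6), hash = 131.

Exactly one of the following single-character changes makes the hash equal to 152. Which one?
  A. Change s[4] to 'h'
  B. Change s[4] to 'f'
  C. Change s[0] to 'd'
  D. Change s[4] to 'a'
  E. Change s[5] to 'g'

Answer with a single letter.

Option A: s[4]='c'->'h', delta=(8-3)*7^1 mod 257 = 35, hash=131+35 mod 257 = 166
Option B: s[4]='c'->'f', delta=(6-3)*7^1 mod 257 = 21, hash=131+21 mod 257 = 152 <-- target
Option C: s[0]='b'->'d', delta=(4-2)*7^5 mod 257 = 204, hash=131+204 mod 257 = 78
Option D: s[4]='c'->'a', delta=(1-3)*7^1 mod 257 = 243, hash=131+243 mod 257 = 117
Option E: s[5]='i'->'g', delta=(7-9)*7^0 mod 257 = 255, hash=131+255 mod 257 = 129

Answer: B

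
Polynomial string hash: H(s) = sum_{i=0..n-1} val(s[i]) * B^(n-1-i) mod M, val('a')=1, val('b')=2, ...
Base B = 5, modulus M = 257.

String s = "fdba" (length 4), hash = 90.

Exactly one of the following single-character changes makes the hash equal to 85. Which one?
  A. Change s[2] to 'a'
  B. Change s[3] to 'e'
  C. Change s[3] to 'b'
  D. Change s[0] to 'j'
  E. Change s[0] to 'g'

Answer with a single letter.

Option A: s[2]='b'->'a', delta=(1-2)*5^1 mod 257 = 252, hash=90+252 mod 257 = 85 <-- target
Option B: s[3]='a'->'e', delta=(5-1)*5^0 mod 257 = 4, hash=90+4 mod 257 = 94
Option C: s[3]='a'->'b', delta=(2-1)*5^0 mod 257 = 1, hash=90+1 mod 257 = 91
Option D: s[0]='f'->'j', delta=(10-6)*5^3 mod 257 = 243, hash=90+243 mod 257 = 76
Option E: s[0]='f'->'g', delta=(7-6)*5^3 mod 257 = 125, hash=90+125 mod 257 = 215

Answer: A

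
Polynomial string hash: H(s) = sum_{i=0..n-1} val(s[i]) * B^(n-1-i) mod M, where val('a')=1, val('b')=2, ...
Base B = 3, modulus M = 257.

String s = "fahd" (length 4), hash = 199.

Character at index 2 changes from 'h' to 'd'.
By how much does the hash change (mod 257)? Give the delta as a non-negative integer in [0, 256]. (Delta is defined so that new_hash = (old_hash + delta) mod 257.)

Answer: 245

Derivation:
Delta formula: (val(new) - val(old)) * B^(n-1-k) mod M
  val('d') - val('h') = 4 - 8 = -4
  B^(n-1-k) = 3^1 mod 257 = 3
  Delta = -4 * 3 mod 257 = 245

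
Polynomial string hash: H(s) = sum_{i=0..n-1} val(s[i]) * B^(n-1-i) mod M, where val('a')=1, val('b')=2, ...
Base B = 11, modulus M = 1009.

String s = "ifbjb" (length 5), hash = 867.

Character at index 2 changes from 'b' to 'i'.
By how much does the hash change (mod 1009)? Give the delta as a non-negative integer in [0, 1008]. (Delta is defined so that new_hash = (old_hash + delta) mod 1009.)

Answer: 847

Derivation:
Delta formula: (val(new) - val(old)) * B^(n-1-k) mod M
  val('i') - val('b') = 9 - 2 = 7
  B^(n-1-k) = 11^2 mod 1009 = 121
  Delta = 7 * 121 mod 1009 = 847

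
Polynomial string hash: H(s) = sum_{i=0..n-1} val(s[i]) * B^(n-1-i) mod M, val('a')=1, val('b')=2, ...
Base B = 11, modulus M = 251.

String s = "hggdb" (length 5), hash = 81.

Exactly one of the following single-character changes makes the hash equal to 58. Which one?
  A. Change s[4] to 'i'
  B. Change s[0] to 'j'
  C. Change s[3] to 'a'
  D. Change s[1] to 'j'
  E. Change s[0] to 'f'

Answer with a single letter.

Option A: s[4]='b'->'i', delta=(9-2)*11^0 mod 251 = 7, hash=81+7 mod 251 = 88
Option B: s[0]='h'->'j', delta=(10-8)*11^4 mod 251 = 166, hash=81+166 mod 251 = 247
Option C: s[3]='d'->'a', delta=(1-4)*11^1 mod 251 = 218, hash=81+218 mod 251 = 48
Option D: s[1]='g'->'j', delta=(10-7)*11^3 mod 251 = 228, hash=81+228 mod 251 = 58 <-- target
Option E: s[0]='h'->'f', delta=(6-8)*11^4 mod 251 = 85, hash=81+85 mod 251 = 166

Answer: D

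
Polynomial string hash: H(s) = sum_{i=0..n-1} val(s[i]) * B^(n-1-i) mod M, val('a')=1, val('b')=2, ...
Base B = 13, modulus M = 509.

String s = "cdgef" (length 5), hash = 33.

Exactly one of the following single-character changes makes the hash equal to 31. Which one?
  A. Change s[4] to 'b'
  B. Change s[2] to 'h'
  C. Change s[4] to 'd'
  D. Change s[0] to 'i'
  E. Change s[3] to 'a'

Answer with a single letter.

Answer: C

Derivation:
Option A: s[4]='f'->'b', delta=(2-6)*13^0 mod 509 = 505, hash=33+505 mod 509 = 29
Option B: s[2]='g'->'h', delta=(8-7)*13^2 mod 509 = 169, hash=33+169 mod 509 = 202
Option C: s[4]='f'->'d', delta=(4-6)*13^0 mod 509 = 507, hash=33+507 mod 509 = 31 <-- target
Option D: s[0]='c'->'i', delta=(9-3)*13^4 mod 509 = 342, hash=33+342 mod 509 = 375
Option E: s[3]='e'->'a', delta=(1-5)*13^1 mod 509 = 457, hash=33+457 mod 509 = 490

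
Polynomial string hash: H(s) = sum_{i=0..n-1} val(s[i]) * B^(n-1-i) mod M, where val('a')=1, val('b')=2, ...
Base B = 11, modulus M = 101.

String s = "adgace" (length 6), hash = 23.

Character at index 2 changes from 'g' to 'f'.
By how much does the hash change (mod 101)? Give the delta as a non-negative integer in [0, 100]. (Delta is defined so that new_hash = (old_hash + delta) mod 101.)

Answer: 83

Derivation:
Delta formula: (val(new) - val(old)) * B^(n-1-k) mod M
  val('f') - val('g') = 6 - 7 = -1
  B^(n-1-k) = 11^3 mod 101 = 18
  Delta = -1 * 18 mod 101 = 83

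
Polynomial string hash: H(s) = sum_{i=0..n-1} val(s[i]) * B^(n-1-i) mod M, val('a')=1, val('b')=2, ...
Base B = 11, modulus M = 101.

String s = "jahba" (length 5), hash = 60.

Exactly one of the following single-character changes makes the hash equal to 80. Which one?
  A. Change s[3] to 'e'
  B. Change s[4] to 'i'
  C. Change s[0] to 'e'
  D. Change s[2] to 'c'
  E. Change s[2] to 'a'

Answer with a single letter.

Answer: C

Derivation:
Option A: s[3]='b'->'e', delta=(5-2)*11^1 mod 101 = 33, hash=60+33 mod 101 = 93
Option B: s[4]='a'->'i', delta=(9-1)*11^0 mod 101 = 8, hash=60+8 mod 101 = 68
Option C: s[0]='j'->'e', delta=(5-10)*11^4 mod 101 = 20, hash=60+20 mod 101 = 80 <-- target
Option D: s[2]='h'->'c', delta=(3-8)*11^2 mod 101 = 1, hash=60+1 mod 101 = 61
Option E: s[2]='h'->'a', delta=(1-8)*11^2 mod 101 = 62, hash=60+62 mod 101 = 21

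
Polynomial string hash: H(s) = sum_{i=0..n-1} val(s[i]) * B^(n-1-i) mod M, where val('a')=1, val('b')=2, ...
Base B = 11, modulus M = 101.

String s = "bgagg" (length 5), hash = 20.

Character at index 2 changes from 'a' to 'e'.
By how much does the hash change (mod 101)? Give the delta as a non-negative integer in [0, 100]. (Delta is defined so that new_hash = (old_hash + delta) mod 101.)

Answer: 80

Derivation:
Delta formula: (val(new) - val(old)) * B^(n-1-k) mod M
  val('e') - val('a') = 5 - 1 = 4
  B^(n-1-k) = 11^2 mod 101 = 20
  Delta = 4 * 20 mod 101 = 80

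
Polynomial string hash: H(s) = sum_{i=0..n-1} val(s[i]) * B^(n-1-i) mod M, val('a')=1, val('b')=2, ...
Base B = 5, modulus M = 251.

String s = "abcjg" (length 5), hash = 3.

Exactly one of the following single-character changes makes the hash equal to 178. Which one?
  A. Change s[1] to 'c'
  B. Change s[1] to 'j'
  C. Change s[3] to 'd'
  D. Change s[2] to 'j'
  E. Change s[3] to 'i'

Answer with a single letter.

Answer: D

Derivation:
Option A: s[1]='b'->'c', delta=(3-2)*5^3 mod 251 = 125, hash=3+125 mod 251 = 128
Option B: s[1]='b'->'j', delta=(10-2)*5^3 mod 251 = 247, hash=3+247 mod 251 = 250
Option C: s[3]='j'->'d', delta=(4-10)*5^1 mod 251 = 221, hash=3+221 mod 251 = 224
Option D: s[2]='c'->'j', delta=(10-3)*5^2 mod 251 = 175, hash=3+175 mod 251 = 178 <-- target
Option E: s[3]='j'->'i', delta=(9-10)*5^1 mod 251 = 246, hash=3+246 mod 251 = 249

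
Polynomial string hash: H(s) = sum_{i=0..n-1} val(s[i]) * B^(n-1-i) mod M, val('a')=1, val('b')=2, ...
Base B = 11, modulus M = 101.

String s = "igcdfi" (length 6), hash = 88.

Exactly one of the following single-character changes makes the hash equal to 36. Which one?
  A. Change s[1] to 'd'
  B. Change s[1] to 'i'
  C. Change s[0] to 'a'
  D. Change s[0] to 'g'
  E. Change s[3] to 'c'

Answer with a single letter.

Answer: C

Derivation:
Option A: s[1]='g'->'d', delta=(4-7)*11^4 mod 101 = 12, hash=88+12 mod 101 = 100
Option B: s[1]='g'->'i', delta=(9-7)*11^4 mod 101 = 93, hash=88+93 mod 101 = 80
Option C: s[0]='i'->'a', delta=(1-9)*11^5 mod 101 = 49, hash=88+49 mod 101 = 36 <-- target
Option D: s[0]='i'->'g', delta=(7-9)*11^5 mod 101 = 88, hash=88+88 mod 101 = 75
Option E: s[3]='d'->'c', delta=(3-4)*11^2 mod 101 = 81, hash=88+81 mod 101 = 68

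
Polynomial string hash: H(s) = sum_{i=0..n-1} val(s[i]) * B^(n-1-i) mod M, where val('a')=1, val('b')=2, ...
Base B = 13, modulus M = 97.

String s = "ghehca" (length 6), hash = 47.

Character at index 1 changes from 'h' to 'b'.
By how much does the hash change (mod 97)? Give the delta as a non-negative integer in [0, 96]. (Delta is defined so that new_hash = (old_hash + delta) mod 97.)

Answer: 33

Derivation:
Delta formula: (val(new) - val(old)) * B^(n-1-k) mod M
  val('b') - val('h') = 2 - 8 = -6
  B^(n-1-k) = 13^4 mod 97 = 43
  Delta = -6 * 43 mod 97 = 33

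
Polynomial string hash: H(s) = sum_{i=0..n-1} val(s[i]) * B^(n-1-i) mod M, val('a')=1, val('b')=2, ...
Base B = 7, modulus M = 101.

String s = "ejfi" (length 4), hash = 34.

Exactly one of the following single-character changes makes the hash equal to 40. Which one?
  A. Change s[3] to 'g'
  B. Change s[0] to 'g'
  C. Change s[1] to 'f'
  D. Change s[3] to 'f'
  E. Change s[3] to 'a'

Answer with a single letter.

Option A: s[3]='i'->'g', delta=(7-9)*7^0 mod 101 = 99, hash=34+99 mod 101 = 32
Option B: s[0]='e'->'g', delta=(7-5)*7^3 mod 101 = 80, hash=34+80 mod 101 = 13
Option C: s[1]='j'->'f', delta=(6-10)*7^2 mod 101 = 6, hash=34+6 mod 101 = 40 <-- target
Option D: s[3]='i'->'f', delta=(6-9)*7^0 mod 101 = 98, hash=34+98 mod 101 = 31
Option E: s[3]='i'->'a', delta=(1-9)*7^0 mod 101 = 93, hash=34+93 mod 101 = 26

Answer: C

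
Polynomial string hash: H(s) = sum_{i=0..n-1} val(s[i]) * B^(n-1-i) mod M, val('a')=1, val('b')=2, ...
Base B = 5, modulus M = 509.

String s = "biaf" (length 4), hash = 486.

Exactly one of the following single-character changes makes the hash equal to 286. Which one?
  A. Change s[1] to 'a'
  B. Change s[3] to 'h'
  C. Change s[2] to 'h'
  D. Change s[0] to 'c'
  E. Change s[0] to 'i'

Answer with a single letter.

Answer: A

Derivation:
Option A: s[1]='i'->'a', delta=(1-9)*5^2 mod 509 = 309, hash=486+309 mod 509 = 286 <-- target
Option B: s[3]='f'->'h', delta=(8-6)*5^0 mod 509 = 2, hash=486+2 mod 509 = 488
Option C: s[2]='a'->'h', delta=(8-1)*5^1 mod 509 = 35, hash=486+35 mod 509 = 12
Option D: s[0]='b'->'c', delta=(3-2)*5^3 mod 509 = 125, hash=486+125 mod 509 = 102
Option E: s[0]='b'->'i', delta=(9-2)*5^3 mod 509 = 366, hash=486+366 mod 509 = 343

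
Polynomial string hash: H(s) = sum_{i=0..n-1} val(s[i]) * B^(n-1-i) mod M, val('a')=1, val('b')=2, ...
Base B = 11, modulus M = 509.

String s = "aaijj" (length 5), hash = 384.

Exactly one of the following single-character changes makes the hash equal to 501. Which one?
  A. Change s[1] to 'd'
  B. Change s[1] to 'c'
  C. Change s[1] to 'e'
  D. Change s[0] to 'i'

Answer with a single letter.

Answer: B

Derivation:
Option A: s[1]='a'->'d', delta=(4-1)*11^3 mod 509 = 430, hash=384+430 mod 509 = 305
Option B: s[1]='a'->'c', delta=(3-1)*11^3 mod 509 = 117, hash=384+117 mod 509 = 501 <-- target
Option C: s[1]='a'->'e', delta=(5-1)*11^3 mod 509 = 234, hash=384+234 mod 509 = 109
Option D: s[0]='a'->'i', delta=(9-1)*11^4 mod 509 = 58, hash=384+58 mod 509 = 442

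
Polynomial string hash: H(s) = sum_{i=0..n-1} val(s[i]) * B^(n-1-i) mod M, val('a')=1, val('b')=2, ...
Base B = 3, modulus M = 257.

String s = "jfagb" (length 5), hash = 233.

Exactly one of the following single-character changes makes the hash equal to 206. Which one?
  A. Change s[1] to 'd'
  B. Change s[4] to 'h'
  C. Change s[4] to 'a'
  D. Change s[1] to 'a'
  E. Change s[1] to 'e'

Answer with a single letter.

Option A: s[1]='f'->'d', delta=(4-6)*3^3 mod 257 = 203, hash=233+203 mod 257 = 179
Option B: s[4]='b'->'h', delta=(8-2)*3^0 mod 257 = 6, hash=233+6 mod 257 = 239
Option C: s[4]='b'->'a', delta=(1-2)*3^0 mod 257 = 256, hash=233+256 mod 257 = 232
Option D: s[1]='f'->'a', delta=(1-6)*3^3 mod 257 = 122, hash=233+122 mod 257 = 98
Option E: s[1]='f'->'e', delta=(5-6)*3^3 mod 257 = 230, hash=233+230 mod 257 = 206 <-- target

Answer: E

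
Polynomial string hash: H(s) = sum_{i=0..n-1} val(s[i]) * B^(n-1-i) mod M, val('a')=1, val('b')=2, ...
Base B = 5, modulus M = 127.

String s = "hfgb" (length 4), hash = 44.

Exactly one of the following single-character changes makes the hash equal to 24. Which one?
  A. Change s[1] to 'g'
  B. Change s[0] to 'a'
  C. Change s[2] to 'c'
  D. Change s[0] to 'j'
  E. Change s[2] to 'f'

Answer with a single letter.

Option A: s[1]='f'->'g', delta=(7-6)*5^2 mod 127 = 25, hash=44+25 mod 127 = 69
Option B: s[0]='h'->'a', delta=(1-8)*5^3 mod 127 = 14, hash=44+14 mod 127 = 58
Option C: s[2]='g'->'c', delta=(3-7)*5^1 mod 127 = 107, hash=44+107 mod 127 = 24 <-- target
Option D: s[0]='h'->'j', delta=(10-8)*5^3 mod 127 = 123, hash=44+123 mod 127 = 40
Option E: s[2]='g'->'f', delta=(6-7)*5^1 mod 127 = 122, hash=44+122 mod 127 = 39

Answer: C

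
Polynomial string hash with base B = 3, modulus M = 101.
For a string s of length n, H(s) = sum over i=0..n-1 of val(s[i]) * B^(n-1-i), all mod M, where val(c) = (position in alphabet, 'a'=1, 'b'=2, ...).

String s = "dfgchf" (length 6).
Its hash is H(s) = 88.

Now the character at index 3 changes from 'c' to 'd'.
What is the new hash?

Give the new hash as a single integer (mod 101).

val('c') = 3, val('d') = 4
Position k = 3, exponent = n-1-k = 2
B^2 mod M = 3^2 mod 101 = 9
Delta = (4 - 3) * 9 mod 101 = 9
New hash = (88 + 9) mod 101 = 97

Answer: 97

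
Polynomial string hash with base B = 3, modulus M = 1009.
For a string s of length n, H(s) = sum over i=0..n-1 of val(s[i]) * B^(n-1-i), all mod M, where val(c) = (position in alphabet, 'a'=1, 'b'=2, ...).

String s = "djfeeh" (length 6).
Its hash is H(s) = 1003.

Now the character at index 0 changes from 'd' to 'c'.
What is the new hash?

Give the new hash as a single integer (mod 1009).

val('d') = 4, val('c') = 3
Position k = 0, exponent = n-1-k = 5
B^5 mod M = 3^5 mod 1009 = 243
Delta = (3 - 4) * 243 mod 1009 = 766
New hash = (1003 + 766) mod 1009 = 760

Answer: 760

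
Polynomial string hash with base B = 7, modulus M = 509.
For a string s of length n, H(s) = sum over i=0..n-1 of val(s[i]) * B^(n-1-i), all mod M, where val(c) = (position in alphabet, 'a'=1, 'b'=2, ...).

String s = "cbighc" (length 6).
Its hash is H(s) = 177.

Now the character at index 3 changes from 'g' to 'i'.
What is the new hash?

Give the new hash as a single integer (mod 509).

val('g') = 7, val('i') = 9
Position k = 3, exponent = n-1-k = 2
B^2 mod M = 7^2 mod 509 = 49
Delta = (9 - 7) * 49 mod 509 = 98
New hash = (177 + 98) mod 509 = 275

Answer: 275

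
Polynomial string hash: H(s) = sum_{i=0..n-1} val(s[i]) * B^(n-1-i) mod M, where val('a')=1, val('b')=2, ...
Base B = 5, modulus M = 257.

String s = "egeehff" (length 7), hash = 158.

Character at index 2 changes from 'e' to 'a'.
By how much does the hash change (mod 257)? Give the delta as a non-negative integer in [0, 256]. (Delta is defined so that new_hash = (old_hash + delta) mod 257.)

Answer: 70

Derivation:
Delta formula: (val(new) - val(old)) * B^(n-1-k) mod M
  val('a') - val('e') = 1 - 5 = -4
  B^(n-1-k) = 5^4 mod 257 = 111
  Delta = -4 * 111 mod 257 = 70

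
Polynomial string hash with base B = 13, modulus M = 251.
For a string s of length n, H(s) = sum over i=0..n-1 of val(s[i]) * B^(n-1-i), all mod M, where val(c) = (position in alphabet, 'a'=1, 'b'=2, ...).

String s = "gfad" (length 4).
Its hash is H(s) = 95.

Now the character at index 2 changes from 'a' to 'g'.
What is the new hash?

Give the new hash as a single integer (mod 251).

Answer: 173

Derivation:
val('a') = 1, val('g') = 7
Position k = 2, exponent = n-1-k = 1
B^1 mod M = 13^1 mod 251 = 13
Delta = (7 - 1) * 13 mod 251 = 78
New hash = (95 + 78) mod 251 = 173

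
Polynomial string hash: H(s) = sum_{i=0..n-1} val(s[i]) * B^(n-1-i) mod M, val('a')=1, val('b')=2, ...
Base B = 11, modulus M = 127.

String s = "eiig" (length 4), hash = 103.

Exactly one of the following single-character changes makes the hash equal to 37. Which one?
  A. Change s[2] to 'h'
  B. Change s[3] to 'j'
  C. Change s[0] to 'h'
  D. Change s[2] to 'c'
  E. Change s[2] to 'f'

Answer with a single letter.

Answer: D

Derivation:
Option A: s[2]='i'->'h', delta=(8-9)*11^1 mod 127 = 116, hash=103+116 mod 127 = 92
Option B: s[3]='g'->'j', delta=(10-7)*11^0 mod 127 = 3, hash=103+3 mod 127 = 106
Option C: s[0]='e'->'h', delta=(8-5)*11^3 mod 127 = 56, hash=103+56 mod 127 = 32
Option D: s[2]='i'->'c', delta=(3-9)*11^1 mod 127 = 61, hash=103+61 mod 127 = 37 <-- target
Option E: s[2]='i'->'f', delta=(6-9)*11^1 mod 127 = 94, hash=103+94 mod 127 = 70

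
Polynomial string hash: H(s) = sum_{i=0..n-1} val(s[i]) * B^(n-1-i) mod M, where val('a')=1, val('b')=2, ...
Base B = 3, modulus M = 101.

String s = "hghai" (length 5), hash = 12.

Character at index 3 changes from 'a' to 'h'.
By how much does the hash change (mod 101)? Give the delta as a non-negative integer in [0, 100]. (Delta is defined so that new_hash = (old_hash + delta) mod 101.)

Answer: 21

Derivation:
Delta formula: (val(new) - val(old)) * B^(n-1-k) mod M
  val('h') - val('a') = 8 - 1 = 7
  B^(n-1-k) = 3^1 mod 101 = 3
  Delta = 7 * 3 mod 101 = 21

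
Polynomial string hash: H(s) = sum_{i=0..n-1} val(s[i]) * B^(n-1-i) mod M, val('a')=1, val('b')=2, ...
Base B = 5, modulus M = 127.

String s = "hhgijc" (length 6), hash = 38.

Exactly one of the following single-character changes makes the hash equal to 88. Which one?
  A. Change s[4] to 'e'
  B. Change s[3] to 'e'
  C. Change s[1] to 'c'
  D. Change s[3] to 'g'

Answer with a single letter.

Answer: C

Derivation:
Option A: s[4]='j'->'e', delta=(5-10)*5^1 mod 127 = 102, hash=38+102 mod 127 = 13
Option B: s[3]='i'->'e', delta=(5-9)*5^2 mod 127 = 27, hash=38+27 mod 127 = 65
Option C: s[1]='h'->'c', delta=(3-8)*5^4 mod 127 = 50, hash=38+50 mod 127 = 88 <-- target
Option D: s[3]='i'->'g', delta=(7-9)*5^2 mod 127 = 77, hash=38+77 mod 127 = 115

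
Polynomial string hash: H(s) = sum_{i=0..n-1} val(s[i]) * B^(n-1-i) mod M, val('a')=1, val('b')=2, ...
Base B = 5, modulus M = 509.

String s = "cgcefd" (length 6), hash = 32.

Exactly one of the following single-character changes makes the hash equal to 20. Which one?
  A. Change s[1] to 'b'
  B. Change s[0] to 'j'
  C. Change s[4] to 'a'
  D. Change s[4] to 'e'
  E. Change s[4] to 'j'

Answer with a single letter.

Option A: s[1]='g'->'b', delta=(2-7)*5^4 mod 509 = 438, hash=32+438 mod 509 = 470
Option B: s[0]='c'->'j', delta=(10-3)*5^5 mod 509 = 497, hash=32+497 mod 509 = 20 <-- target
Option C: s[4]='f'->'a', delta=(1-6)*5^1 mod 509 = 484, hash=32+484 mod 509 = 7
Option D: s[4]='f'->'e', delta=(5-6)*5^1 mod 509 = 504, hash=32+504 mod 509 = 27
Option E: s[4]='f'->'j', delta=(10-6)*5^1 mod 509 = 20, hash=32+20 mod 509 = 52

Answer: B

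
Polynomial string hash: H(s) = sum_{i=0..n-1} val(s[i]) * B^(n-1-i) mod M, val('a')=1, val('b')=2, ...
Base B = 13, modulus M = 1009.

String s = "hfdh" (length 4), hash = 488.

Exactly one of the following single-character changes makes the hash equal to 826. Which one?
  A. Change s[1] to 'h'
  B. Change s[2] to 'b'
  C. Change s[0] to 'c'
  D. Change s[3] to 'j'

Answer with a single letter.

Answer: A

Derivation:
Option A: s[1]='f'->'h', delta=(8-6)*13^2 mod 1009 = 338, hash=488+338 mod 1009 = 826 <-- target
Option B: s[2]='d'->'b', delta=(2-4)*13^1 mod 1009 = 983, hash=488+983 mod 1009 = 462
Option C: s[0]='h'->'c', delta=(3-8)*13^3 mod 1009 = 114, hash=488+114 mod 1009 = 602
Option D: s[3]='h'->'j', delta=(10-8)*13^0 mod 1009 = 2, hash=488+2 mod 1009 = 490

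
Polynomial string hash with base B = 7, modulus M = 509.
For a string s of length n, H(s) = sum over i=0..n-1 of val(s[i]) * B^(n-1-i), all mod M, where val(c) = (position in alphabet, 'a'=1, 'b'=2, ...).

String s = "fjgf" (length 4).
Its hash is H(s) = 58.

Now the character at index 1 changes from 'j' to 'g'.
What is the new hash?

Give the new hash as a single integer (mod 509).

Answer: 420

Derivation:
val('j') = 10, val('g') = 7
Position k = 1, exponent = n-1-k = 2
B^2 mod M = 7^2 mod 509 = 49
Delta = (7 - 10) * 49 mod 509 = 362
New hash = (58 + 362) mod 509 = 420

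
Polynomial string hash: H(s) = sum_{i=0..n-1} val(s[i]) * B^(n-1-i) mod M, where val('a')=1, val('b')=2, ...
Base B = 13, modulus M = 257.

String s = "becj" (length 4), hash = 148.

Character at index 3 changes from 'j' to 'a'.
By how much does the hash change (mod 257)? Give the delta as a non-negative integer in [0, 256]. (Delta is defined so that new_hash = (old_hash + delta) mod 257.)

Answer: 248

Derivation:
Delta formula: (val(new) - val(old)) * B^(n-1-k) mod M
  val('a') - val('j') = 1 - 10 = -9
  B^(n-1-k) = 13^0 mod 257 = 1
  Delta = -9 * 1 mod 257 = 248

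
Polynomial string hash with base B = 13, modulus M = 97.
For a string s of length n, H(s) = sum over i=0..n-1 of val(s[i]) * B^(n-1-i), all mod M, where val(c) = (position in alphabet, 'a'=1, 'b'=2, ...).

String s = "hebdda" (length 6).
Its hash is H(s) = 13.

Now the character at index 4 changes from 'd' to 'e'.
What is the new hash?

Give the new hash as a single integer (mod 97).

Answer: 26

Derivation:
val('d') = 4, val('e') = 5
Position k = 4, exponent = n-1-k = 1
B^1 mod M = 13^1 mod 97 = 13
Delta = (5 - 4) * 13 mod 97 = 13
New hash = (13 + 13) mod 97 = 26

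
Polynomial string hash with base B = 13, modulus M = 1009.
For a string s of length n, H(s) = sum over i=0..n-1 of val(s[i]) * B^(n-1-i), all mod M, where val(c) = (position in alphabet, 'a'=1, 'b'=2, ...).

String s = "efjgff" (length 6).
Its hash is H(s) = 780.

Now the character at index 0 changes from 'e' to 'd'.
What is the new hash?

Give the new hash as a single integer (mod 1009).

Answer: 799

Derivation:
val('e') = 5, val('d') = 4
Position k = 0, exponent = n-1-k = 5
B^5 mod M = 13^5 mod 1009 = 990
Delta = (4 - 5) * 990 mod 1009 = 19
New hash = (780 + 19) mod 1009 = 799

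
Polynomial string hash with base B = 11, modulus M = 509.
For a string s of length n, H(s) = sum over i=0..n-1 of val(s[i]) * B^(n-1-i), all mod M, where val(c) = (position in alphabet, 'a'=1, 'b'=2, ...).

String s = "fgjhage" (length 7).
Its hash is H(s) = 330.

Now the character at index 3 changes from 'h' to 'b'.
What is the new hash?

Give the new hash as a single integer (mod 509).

Answer: 488

Derivation:
val('h') = 8, val('b') = 2
Position k = 3, exponent = n-1-k = 3
B^3 mod M = 11^3 mod 509 = 313
Delta = (2 - 8) * 313 mod 509 = 158
New hash = (330 + 158) mod 509 = 488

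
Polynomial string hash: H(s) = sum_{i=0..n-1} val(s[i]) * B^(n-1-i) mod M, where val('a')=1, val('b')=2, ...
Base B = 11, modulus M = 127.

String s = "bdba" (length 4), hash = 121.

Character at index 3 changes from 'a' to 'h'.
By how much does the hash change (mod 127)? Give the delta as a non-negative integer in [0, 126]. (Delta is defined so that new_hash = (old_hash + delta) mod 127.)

Delta formula: (val(new) - val(old)) * B^(n-1-k) mod M
  val('h') - val('a') = 8 - 1 = 7
  B^(n-1-k) = 11^0 mod 127 = 1
  Delta = 7 * 1 mod 127 = 7

Answer: 7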